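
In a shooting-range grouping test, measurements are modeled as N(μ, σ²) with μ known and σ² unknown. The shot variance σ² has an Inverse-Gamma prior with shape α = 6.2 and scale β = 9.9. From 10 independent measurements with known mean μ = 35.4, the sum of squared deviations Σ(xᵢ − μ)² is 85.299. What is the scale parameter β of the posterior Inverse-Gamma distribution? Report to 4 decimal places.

52.5495

With known mean μ and an Inverse-Gamma(α, β) prior on σ², the Normal likelihood is conjugate: posterior is Inv-Gamma(α + n/2, β + Σ(xᵢ−μ)²/2).
Posterior: Inv-Gamma(6.2 + 10/2, 9.9 + 85.299/2) = Inv-Gamma(11.20, 52.5495).
Posterior β = 52.5495.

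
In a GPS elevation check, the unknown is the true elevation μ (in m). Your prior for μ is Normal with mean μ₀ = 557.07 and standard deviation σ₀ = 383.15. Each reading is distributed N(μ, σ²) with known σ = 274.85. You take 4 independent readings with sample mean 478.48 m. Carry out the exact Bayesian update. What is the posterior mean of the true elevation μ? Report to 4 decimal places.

487.4378

For Normal data with known variance σ², a Normal(μ₀, σ₀²) prior on μ is conjugate. Posterior precision = 1/σ₀² + n/σ²; posterior mean is the precision-weighted average of μ₀ and x̄.
n·x̄ = 4·478.48 = 1913.92.
σ₀² = 383.15² = 146803.9225, σ² = 274.85² = 75542.5225; σ² + n·σ₀² = 75542.5225 + 4·146803.9225 = 662758.2125.
Posterior mean = (μ₀/σ₀² + n·x̄/σ²)/(1/σ₀² + n/σ²) = (σ²·μ₀ + σ₀²·n·x̄)/(σ² + n·σ₀²) = (75542.5225·557.07 + 146803.9225·1913.92)/662758.2125 = 323053436.360275/662758.2125 = 487.4378.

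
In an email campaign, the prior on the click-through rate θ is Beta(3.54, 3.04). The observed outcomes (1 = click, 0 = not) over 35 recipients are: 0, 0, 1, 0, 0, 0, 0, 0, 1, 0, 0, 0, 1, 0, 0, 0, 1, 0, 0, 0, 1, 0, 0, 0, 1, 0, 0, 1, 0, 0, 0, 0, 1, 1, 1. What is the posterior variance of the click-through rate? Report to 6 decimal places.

0.005157

The Beta prior is conjugate to a Binomial/Bernoulli likelihood; the update adds successes to α and failures to β.
Posterior: Beta(α+k, β+n−k) = Beta(3.54+10, 3.04+25) = Beta(13.54, 28.04).
Var = αβ/((α+β)²(α+β+1)) = 13.54·28.04/(41.58²·42.58) = 0.005157.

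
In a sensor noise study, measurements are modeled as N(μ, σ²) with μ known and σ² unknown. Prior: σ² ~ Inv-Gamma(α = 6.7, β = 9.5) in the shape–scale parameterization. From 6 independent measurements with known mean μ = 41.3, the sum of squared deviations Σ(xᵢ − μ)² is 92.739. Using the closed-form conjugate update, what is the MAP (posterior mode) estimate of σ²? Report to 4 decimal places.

With known mean μ and an Inverse-Gamma(α, β) prior on σ², the Normal likelihood is conjugate: posterior is Inv-Gamma(α + n/2, β + Σ(xᵢ−μ)²/2).
Posterior: Inv-Gamma(6.7 + 6/2, 9.5 + 92.739/2) = Inv-Gamma(9.70, 55.8695).
Mode = β/(α+1) = 55.8695/10.70 = 5.2214.

5.2214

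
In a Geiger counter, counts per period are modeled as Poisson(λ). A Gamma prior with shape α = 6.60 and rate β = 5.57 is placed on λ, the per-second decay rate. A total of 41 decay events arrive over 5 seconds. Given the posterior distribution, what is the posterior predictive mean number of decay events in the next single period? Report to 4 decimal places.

4.5033

With a Gamma(shape α, rate β) prior, the Poisson likelihood is conjugate: the posterior is Gamma(α + ΣXᵢ, β + n).
Posterior: Gamma(α+S, β+n) = Gamma(6.60+41, 5.57+5) = Gamma(47.60, 10.57).
The predictive distribution for one future period is NegBinom with mean α/β = 4.5033.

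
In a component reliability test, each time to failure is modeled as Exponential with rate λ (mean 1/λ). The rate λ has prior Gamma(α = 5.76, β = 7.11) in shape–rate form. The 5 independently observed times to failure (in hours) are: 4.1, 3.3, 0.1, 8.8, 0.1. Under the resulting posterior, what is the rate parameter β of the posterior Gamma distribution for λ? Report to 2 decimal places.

23.51

With a Gamma(shape α, rate β) prior on the exponential rate λ, the posterior after n observations with total T = Σxᵢ is Gamma(α+n, β+T).
Sum of observations T = 16.4 hours; n = 5.
Posterior: Gamma(5.76+5, 7.11+16.4) = Gamma(10.76, 23.51).
Posterior β = 23.51.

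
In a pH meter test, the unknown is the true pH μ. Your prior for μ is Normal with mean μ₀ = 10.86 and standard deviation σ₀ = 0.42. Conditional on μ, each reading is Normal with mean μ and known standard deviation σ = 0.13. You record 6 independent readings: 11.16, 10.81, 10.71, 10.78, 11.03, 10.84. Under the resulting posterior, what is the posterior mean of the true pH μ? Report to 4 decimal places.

10.8879

For Normal data with known variance σ², a Normal(μ₀, σ₀²) prior on μ is conjugate. Posterior precision = 1/σ₀² + n/σ²; posterior mean is the precision-weighted average of μ₀ and x̄.
Σxᵢ = 11.16 + 10.81 + 10.71 + 10.78 + 11.03 + 10.84 = 65.33, so n·x̄ = 65.33.
σ₀² = 0.42² = 0.1764, σ² = 0.13² = 0.0169; σ² + n·σ₀² = 0.0169 + 6·0.1764 = 1.0753.
Posterior mean = (μ₀/σ₀² + n·x̄/σ²)/(1/σ₀² + n/σ²) = (σ²·μ₀ + σ₀²·n·x̄)/(σ² + n·σ₀²) = (0.0169·10.86 + 0.1764·65.33)/1.0753 = 11.707746/1.0753 = 10.8879.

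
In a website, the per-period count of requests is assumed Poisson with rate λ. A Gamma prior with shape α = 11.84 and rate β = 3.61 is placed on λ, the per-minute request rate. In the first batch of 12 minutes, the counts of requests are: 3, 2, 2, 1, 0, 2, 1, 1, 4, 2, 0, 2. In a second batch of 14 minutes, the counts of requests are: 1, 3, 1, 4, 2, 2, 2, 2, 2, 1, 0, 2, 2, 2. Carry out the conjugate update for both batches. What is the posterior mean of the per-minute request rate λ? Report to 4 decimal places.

1.9534

With a Gamma(shape α, rate β) prior, the Poisson likelihood is conjugate: the posterior is Gamma(α + ΣXᵢ, β + n).
Batch 1: sum of counts S = 20 over n = 12 minutes.
After batch 1: Gamma(α+S, β+n) = Gamma(11.84+20, 3.61+12) = Gamma(31.84, 15.61).
Batch 2: sum of counts S = 26 over n = 14 minutes.
After batch 2: Gamma(α+S, β+n) = Gamma(31.84+26, 15.61+14) = Gamma(57.84, 29.61).
Posterior mean = α/β = 57.84/29.61 = 1.9534.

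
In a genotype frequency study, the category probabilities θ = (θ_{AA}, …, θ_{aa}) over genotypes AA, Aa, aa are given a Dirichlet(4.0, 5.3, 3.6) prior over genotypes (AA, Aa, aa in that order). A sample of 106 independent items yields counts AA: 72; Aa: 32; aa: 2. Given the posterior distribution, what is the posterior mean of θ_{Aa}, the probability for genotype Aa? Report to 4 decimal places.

The Dirichlet prior is conjugate to the Multinomial likelihood: each posterior αⱼ = prior αⱼ + observed count nⱼ.
Posterior concentration: (76.0, 37.3, 5.6), total = 118.9.
E[θ_{Aa}|data] = α_{Aa}/Σα = 37.3/118.9 = 0.3137.

0.3137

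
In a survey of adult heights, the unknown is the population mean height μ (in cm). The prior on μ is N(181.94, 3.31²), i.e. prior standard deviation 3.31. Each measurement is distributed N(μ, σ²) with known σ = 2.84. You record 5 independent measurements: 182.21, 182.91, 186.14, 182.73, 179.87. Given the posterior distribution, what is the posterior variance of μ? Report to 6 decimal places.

1.406094

For Normal data with known variance σ², a Normal(μ₀, σ₀²) prior on μ is conjugate. Posterior precision = 1/σ₀² + n/σ²; posterior mean is the precision-weighted average of μ₀ and x̄.
σ₀² = 3.31² = 10.9561, σ² = 2.84² = 8.0656; σ² + n·σ₀² = 8.0656 + 5·10.9561 = 62.8461.
Posterior precision = 1/σ₀² + n/σ² = 1/10.9561 + 5/8.0656 = (σ² + n·σ₀²)/(σ₀²σ²) = 62.8461/(10.9561·8.0656); posterior variance σₙ² = σ₀²σ²/(σ² + n·σ₀²) = 10.9561·8.0656/62.8461 = 1.406094.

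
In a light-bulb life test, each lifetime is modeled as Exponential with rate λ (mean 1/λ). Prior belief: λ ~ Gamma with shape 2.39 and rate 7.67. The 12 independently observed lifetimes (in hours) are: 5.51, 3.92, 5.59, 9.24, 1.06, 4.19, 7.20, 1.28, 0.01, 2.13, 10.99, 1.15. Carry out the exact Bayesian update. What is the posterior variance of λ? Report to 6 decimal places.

0.004005

With a Gamma(shape α, rate β) prior on the exponential rate λ, the posterior after n observations with total T = Σxᵢ is Gamma(α+n, β+T).
Sum of observations T = 52.27 hours; n = 12.
Posterior: Gamma(2.39+12, 7.67+52.27) = Gamma(14.39, 59.94).
Var = α/β² = 0.004005.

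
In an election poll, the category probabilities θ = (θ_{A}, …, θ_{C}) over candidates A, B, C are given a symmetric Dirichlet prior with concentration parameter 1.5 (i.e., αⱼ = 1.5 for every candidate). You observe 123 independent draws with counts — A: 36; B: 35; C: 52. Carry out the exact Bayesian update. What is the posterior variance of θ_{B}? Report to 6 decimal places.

The Dirichlet prior is conjugate to the Multinomial likelihood: each posterior αⱼ = prior αⱼ + observed count nⱼ.
Posterior concentration: (37.5, 36.5, 53.5), total = 127.5.
Var[θ_j] = α_j(Σα−α_j)/((Σα)²(Σα+1)) = 36.5·91.0/(127.5²·128.5) = 0.001590.

0.001590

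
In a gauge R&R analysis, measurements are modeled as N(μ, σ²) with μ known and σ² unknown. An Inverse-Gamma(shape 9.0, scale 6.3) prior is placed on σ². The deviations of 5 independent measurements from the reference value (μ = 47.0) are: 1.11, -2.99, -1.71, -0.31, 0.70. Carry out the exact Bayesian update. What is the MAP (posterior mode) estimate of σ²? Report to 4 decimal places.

With known mean μ and an Inverse-Gamma(α, β) prior on σ², the Normal likelihood is conjugate: posterior is Inv-Gamma(α + n/2, β + Σ(xᵢ−μ)²/2).
Σ(xᵢ−μ)² = (1.11)² + (-2.99)² + (-1.71)² + (-0.31)² + (0.70)² = 13.6824.
Posterior: Inv-Gamma(9.0 + 5/2, 6.3 + 13.6824/2) = Inv-Gamma(11.50, 13.14120).
Mode = β/(α+1) = 13.14120/12.50 = 1.0513.

1.0513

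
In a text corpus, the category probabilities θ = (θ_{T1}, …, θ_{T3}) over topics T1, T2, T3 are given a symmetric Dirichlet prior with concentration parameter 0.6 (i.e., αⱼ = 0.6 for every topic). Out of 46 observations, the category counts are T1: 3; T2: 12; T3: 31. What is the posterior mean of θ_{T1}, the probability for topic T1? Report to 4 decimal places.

The Dirichlet prior is conjugate to the Multinomial likelihood: each posterior αⱼ = prior αⱼ + observed count nⱼ.
Posterior concentration: (3.6, 12.6, 31.6), total = 47.8.
E[θ_{T1}|data] = α_{T1}/Σα = 3.6/47.8 = 0.0753.

0.0753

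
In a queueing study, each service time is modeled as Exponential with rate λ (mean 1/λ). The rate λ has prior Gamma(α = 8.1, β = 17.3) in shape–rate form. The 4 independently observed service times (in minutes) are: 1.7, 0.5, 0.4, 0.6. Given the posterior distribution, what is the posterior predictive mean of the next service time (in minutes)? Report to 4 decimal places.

With a Gamma(shape α, rate β) prior on the exponential rate λ, the posterior after n observations with total T = Σxᵢ is Gamma(α+n, β+T).
Sum of observations T = 3.2 minutes; n = 4.
Posterior: Gamma(8.1+4, 17.3+3.2) = Gamma(12.1, 20.5).
The predictive distribution for the next observation is Lomax; its mean is β/(α−1) = 20.5/11.1 = 1.8468.

1.8468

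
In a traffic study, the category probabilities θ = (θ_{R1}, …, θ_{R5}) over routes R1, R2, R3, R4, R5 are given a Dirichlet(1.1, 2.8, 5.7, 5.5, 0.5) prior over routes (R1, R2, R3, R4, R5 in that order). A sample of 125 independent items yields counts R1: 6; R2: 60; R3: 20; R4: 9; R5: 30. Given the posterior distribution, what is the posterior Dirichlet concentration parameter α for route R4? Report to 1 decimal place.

The Dirichlet prior is conjugate to the Multinomial likelihood: each posterior αⱼ = prior αⱼ + observed count nⱼ.
Posterior concentration: (7.1, 62.8, 25.7, 14.5, 30.5), total = 140.6.
α_{R4} = 5.5 + 9 = 14.5.

14.5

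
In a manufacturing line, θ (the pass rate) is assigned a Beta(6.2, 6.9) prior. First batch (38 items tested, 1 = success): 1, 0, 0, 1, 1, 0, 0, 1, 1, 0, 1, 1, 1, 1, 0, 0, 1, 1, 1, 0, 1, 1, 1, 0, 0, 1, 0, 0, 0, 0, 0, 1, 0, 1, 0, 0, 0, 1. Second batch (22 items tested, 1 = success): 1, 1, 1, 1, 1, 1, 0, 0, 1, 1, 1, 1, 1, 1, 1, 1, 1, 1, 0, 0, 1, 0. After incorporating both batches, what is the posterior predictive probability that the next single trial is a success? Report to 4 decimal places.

0.5773

The Beta prior is conjugate to a Binomial/Bernoulli likelihood; the update adds successes to α and failures to β.
After batch 1: Beta(6.2+19, 6.9+19) = Beta(25.2, 25.9).
After batch 2: Beta(25.2+17, 25.9+5) = Beta(42.2, 30.9).
For a single future Bernoulli trial, P(success | data) = α/(α+β) = 0.5773.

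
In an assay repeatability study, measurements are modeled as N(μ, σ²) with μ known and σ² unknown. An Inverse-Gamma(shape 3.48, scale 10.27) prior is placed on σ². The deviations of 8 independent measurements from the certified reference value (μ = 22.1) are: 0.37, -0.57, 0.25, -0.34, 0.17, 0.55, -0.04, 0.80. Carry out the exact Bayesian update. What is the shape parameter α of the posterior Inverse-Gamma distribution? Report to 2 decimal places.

7.48

With known mean μ and an Inverse-Gamma(α, β) prior on σ², the Normal likelihood is conjugate: posterior is Inv-Gamma(α + n/2, β + Σ(xᵢ−μ)²/2).
Σ(xᵢ−μ)² = (0.37)² + (-0.57)² + (0.25)² + (-0.34)² + (0.17)² + (0.55)² + (-0.04)² + (0.80)² = 1.6129.
Posterior: Inv-Gamma(3.48 + 8/2, 10.27 + 1.6129/2) = Inv-Gamma(7.48, 11.07645).
Posterior α = 7.48.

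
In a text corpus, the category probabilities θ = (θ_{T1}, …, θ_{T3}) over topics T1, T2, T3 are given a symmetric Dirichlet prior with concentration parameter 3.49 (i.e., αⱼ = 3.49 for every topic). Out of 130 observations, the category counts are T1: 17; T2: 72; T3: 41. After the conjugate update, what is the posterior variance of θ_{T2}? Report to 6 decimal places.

The Dirichlet prior is conjugate to the Multinomial likelihood: each posterior αⱼ = prior αⱼ + observed count nⱼ.
Posterior concentration: (20.49, 75.49, 44.49), total = 140.47.
Var[θ_j] = α_j(Σα−α_j)/((Σα)²(Σα+1)) = 75.49·64.98/(140.47²·141.47) = 0.001757.

0.001757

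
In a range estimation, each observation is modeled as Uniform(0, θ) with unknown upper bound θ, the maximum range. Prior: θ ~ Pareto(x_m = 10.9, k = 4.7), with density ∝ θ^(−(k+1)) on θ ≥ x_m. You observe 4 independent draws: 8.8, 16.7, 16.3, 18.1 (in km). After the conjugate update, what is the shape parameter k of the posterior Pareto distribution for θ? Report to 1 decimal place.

8.7

A Pareto(scale x_m, shape k) prior on the upper bound θ of Uniform(0, θ) is conjugate: posterior is Pareto(max(x_m, max xᵢ), k + n).
Sample maximum = 18.1; prior scale x_m = 10.9 → posterior scale = max = 18.1.
Posterior shape = 4.7 + 4 = 8.7.
Posterior shape k = 8.7.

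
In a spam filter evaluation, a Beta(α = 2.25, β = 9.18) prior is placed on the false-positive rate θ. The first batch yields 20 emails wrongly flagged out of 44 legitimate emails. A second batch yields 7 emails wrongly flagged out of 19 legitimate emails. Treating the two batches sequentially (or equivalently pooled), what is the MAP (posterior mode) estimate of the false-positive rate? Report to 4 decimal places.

The Beta prior is conjugate to a Binomial/Bernoulli likelihood; the update adds successes to α and failures to β.
After batch 1: Beta(2.25+20, 9.18+24) = Beta(22.25, 33.18).
After batch 2: Beta(22.25+7, 33.18+12) = Beta(29.25, 45.18).
Mode of Beta(a,b) for a,b>1 is (a−1)/(a+b−2) = 28.25/72.43 = 0.3900.

0.3900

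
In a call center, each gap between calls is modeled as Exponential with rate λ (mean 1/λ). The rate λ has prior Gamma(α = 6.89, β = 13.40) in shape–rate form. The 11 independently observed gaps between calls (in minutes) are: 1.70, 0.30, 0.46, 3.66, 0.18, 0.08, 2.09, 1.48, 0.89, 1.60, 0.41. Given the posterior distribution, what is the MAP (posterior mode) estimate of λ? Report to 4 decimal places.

With a Gamma(shape α, rate β) prior on the exponential rate λ, the posterior after n observations with total T = Σxᵢ is Gamma(α+n, β+T).
Sum of observations T = 12.85 minutes; n = 11.
Posterior: Gamma(6.89+11, 13.40+12.85) = Gamma(17.89, 26.25).
Mode = (α−1)/β = 0.6434.

0.6434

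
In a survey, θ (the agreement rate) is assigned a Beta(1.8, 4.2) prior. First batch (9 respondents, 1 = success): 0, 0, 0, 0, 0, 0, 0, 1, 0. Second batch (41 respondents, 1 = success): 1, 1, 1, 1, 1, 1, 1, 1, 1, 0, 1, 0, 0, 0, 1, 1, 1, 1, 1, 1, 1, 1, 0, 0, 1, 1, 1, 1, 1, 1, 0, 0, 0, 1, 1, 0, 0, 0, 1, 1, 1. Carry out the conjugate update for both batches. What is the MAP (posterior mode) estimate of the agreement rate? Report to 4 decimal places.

0.5704

The Beta prior is conjugate to a Binomial/Bernoulli likelihood; the update adds successes to α and failures to β.
After batch 1: Beta(1.8+1, 4.2+8) = Beta(2.8, 12.2).
After batch 2: Beta(2.8+29, 12.2+12) = Beta(31.8, 24.2).
Mode of Beta(a,b) for a,b>1 is (a−1)/(a+b−2) = 30.8/54.0 = 0.5704.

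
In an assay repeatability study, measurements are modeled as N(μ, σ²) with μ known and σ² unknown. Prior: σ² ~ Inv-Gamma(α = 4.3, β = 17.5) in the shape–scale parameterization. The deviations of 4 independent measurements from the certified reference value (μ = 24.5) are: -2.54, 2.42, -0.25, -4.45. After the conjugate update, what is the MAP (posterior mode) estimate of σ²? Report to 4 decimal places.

With known mean μ and an Inverse-Gamma(α, β) prior on σ², the Normal likelihood is conjugate: posterior is Inv-Gamma(α + n/2, β + Σ(xᵢ−μ)²/2).
Σ(xᵢ−μ)² = (-2.54)² + (2.42)² + (-0.25)² + (-4.45)² = 32.1730.
Posterior: Inv-Gamma(4.3 + 4/2, 17.5 + 32.1730/2) = Inv-Gamma(6.30, 33.58650).
Mode = β/(α+1) = 33.58650/7.30 = 4.6009.

4.6009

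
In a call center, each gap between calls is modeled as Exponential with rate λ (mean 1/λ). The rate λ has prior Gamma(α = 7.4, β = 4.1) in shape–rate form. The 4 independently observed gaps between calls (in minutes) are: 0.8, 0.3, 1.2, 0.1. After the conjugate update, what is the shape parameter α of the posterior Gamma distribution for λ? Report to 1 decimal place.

With a Gamma(shape α, rate β) prior on the exponential rate λ, the posterior after n observations with total T = Σxᵢ is Gamma(α+n, β+T).
Sum of observations T = 2.4 minutes; n = 4.
Posterior: Gamma(7.4+4, 4.1+2.4) = Gamma(11.4, 6.5).
Posterior α = 11.4.

11.4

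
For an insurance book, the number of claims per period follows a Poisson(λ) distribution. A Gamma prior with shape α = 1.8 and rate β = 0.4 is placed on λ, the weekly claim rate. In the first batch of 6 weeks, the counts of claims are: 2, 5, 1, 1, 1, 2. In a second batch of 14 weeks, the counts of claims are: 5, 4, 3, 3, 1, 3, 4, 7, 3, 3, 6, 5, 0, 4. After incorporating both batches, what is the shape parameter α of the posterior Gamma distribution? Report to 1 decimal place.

With a Gamma(shape α, rate β) prior, the Poisson likelihood is conjugate: the posterior is Gamma(α + ΣXᵢ, β + n).
Batch 1: sum of counts S = 12 over n = 6 weeks.
After batch 1: Gamma(α+S, β+n) = Gamma(1.8+12, 0.4+6) = Gamma(13.8, 6.4).
Batch 2: sum of counts S = 51 over n = 14 weeks.
After batch 2: Gamma(α+S, β+n) = Gamma(13.8+51, 6.4+14) = Gamma(64.8, 20.4).
Posterior α = 64.8.

64.8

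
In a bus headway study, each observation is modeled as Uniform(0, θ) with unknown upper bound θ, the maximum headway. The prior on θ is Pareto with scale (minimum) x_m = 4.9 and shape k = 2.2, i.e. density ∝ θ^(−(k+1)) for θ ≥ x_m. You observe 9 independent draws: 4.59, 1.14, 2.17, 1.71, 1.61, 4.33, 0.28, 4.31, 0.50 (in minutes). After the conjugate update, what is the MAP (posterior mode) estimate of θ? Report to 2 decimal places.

4.90

A Pareto(scale x_m, shape k) prior on the upper bound θ of Uniform(0, θ) is conjugate: posterior is Pareto(max(x_m, max xᵢ), k + n).
Sample maximum = 4.59; prior scale x_m = 4.9 → posterior scale = max = 4.90.
Posterior shape = 2.2 + 9 = 11.2.
The Pareto density is decreasing on [x_m, ∞), so the mode is x_m = 4.90.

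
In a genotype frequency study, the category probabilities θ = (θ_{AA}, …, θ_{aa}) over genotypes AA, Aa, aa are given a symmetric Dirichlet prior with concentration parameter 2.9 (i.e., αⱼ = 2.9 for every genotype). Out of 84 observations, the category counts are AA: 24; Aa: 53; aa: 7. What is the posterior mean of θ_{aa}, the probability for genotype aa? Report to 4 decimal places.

The Dirichlet prior is conjugate to the Multinomial likelihood: each posterior αⱼ = prior αⱼ + observed count nⱼ.
Posterior concentration: (26.9, 55.9, 9.9), total = 92.7.
E[θ_{aa}|data] = α_{aa}/Σα = 9.9/92.7 = 0.1068.

0.1068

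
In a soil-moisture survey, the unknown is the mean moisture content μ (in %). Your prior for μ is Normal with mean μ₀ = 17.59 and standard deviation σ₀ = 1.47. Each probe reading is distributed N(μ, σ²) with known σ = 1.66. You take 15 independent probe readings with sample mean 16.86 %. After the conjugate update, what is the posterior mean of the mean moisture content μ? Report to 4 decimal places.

For Normal data with known variance σ², a Normal(μ₀, σ₀²) prior on μ is conjugate. Posterior precision = 1/σ₀² + n/σ²; posterior mean is the precision-weighted average of μ₀ and x̄.
n·x̄ = 15·16.86 = 252.9.
σ₀² = 1.47² = 2.1609, σ² = 1.66² = 2.7556; σ² + n·σ₀² = 2.7556 + 15·2.1609 = 35.1691.
Posterior mean = (μ₀/σ₀² + n·x̄/σ²)/(1/σ₀² + n/σ²) = (σ²·μ₀ + σ₀²·n·x̄)/(σ² + n·σ₀²) = (2.7556·17.59 + 2.1609·252.9)/35.1691 = 594.962614/35.1691 = 16.9172.

16.9172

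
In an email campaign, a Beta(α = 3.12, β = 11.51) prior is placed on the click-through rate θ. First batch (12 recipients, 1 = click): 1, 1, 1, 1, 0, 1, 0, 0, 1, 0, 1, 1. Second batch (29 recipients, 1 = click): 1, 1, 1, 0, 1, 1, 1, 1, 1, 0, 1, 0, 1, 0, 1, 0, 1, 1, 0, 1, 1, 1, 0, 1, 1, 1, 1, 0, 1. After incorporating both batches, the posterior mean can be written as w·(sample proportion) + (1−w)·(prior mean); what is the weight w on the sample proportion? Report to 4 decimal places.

0.7370

The Beta prior is conjugate to a Binomial/Bernoulli likelihood; the update adds successes to α and failures to β.
Total number of recipients: n = 12 + 29 = 41.
Posterior mean = (α₀+k)/(α₀+β₀+n) = [n/(α₀+β₀+n)]·(k/n) + [(α₀+β₀)/(α₀+β₀+n)]·α₀/(α₀+β₀), so only n and the prior enter the weight.
The weight on the data is w = n/(α₀+β₀+n) = 41/(3.12+11.51+41) = 41/55.63 = 0.7370.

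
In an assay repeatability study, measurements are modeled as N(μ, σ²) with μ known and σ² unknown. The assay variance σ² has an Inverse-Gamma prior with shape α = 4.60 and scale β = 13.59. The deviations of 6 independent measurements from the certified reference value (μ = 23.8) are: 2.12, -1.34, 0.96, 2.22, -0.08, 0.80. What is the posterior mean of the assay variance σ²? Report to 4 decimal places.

With known mean μ and an Inverse-Gamma(α, β) prior on σ², the Normal likelihood is conjugate: posterior is Inv-Gamma(α + n/2, β + Σ(xᵢ−μ)²/2).
Σ(xᵢ−μ)² = (2.12)² + (-1.34)² + (0.96)² + (2.22)² + (-0.08)² + (0.80)² = 12.7864.
Posterior: Inv-Gamma(4.60 + 6/2, 13.59 + 12.7864/2) = Inv-Gamma(7.60, 19.98320).
E[σ²|data] = β/(α−1) = 19.98320/6.60 = 3.0278.

3.0278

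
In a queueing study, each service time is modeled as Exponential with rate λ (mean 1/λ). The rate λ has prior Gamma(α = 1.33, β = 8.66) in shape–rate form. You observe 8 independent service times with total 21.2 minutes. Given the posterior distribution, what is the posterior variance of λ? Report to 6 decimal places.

0.010464

With a Gamma(shape α, rate β) prior on the exponential rate λ, the posterior after n observations with total T = Σxᵢ is Gamma(α+n, β+T).
Posterior: Gamma(1.33+8, 8.66+21.2) = Gamma(9.33, 29.86).
Var = α/β² = 0.010464.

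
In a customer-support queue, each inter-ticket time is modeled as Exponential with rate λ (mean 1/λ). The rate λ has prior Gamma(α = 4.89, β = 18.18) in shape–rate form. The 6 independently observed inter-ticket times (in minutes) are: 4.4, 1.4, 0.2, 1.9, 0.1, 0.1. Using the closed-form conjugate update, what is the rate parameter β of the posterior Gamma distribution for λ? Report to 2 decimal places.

With a Gamma(shape α, rate β) prior on the exponential rate λ, the posterior after n observations with total T = Σxᵢ is Gamma(α+n, β+T).
Sum of observations T = 8.1 minutes; n = 6.
Posterior: Gamma(4.89+6, 18.18+8.1) = Gamma(10.89, 26.28).
Posterior β = 26.28.

26.28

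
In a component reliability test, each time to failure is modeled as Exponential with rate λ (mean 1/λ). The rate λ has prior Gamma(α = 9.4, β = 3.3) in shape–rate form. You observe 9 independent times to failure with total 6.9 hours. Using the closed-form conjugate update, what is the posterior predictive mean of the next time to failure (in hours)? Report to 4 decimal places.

0.5862

With a Gamma(shape α, rate β) prior on the exponential rate λ, the posterior after n observations with total T = Σxᵢ is Gamma(α+n, β+T).
Posterior: Gamma(9.4+9, 3.3+6.9) = Gamma(18.4, 10.2).
The predictive distribution for the next observation is Lomax; its mean is β/(α−1) = 10.2/17.4 = 0.5862.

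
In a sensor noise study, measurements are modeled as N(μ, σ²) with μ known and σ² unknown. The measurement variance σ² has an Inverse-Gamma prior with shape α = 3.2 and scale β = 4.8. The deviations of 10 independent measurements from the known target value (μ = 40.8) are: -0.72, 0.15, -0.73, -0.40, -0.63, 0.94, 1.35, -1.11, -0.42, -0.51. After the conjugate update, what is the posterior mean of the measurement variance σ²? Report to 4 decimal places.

With known mean μ and an Inverse-Gamma(α, β) prior on σ², the Normal likelihood is conjugate: posterior is Inv-Gamma(α + n/2, β + Σ(xᵢ−μ)²/2).
Σ(xᵢ−μ)² = (-0.72)² + (0.15)² + (-0.73)² + (-0.40)² + (-0.63)² + (0.94)² + (1.35)² + (-1.11)² + (-0.42)² + (-0.51)² = 6.0054.
Posterior: Inv-Gamma(3.2 + 10/2, 4.8 + 6.0054/2) = Inv-Gamma(8.20, 7.80270).
E[σ²|data] = β/(α−1) = 7.80270/7.20 = 1.0837.

1.0837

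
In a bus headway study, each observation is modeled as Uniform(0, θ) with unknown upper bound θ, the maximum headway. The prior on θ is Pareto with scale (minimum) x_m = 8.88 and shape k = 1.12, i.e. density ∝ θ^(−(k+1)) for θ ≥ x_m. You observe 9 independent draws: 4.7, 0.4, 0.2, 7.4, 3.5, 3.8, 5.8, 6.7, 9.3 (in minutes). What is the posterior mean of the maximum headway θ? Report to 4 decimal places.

A Pareto(scale x_m, shape k) prior on the upper bound θ of Uniform(0, θ) is conjugate: posterior is Pareto(max(x_m, max xᵢ), k + n).
Sample maximum = 9.3; prior scale x_m = 8.88 → posterior scale = max = 9.30.
Posterior shape = 1.12 + 9 = 10.12.
E[θ|data] = k·x_m/(k−1) = 10.12·9.30/9.12 = 10.3197.

10.3197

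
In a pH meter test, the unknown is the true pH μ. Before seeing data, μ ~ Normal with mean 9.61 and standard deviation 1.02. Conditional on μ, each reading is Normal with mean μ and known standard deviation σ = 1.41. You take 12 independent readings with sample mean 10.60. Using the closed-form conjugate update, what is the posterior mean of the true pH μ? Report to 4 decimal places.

10.4640

For Normal data with known variance σ², a Normal(μ₀, σ₀²) prior on μ is conjugate. Posterior precision = 1/σ₀² + n/σ²; posterior mean is the precision-weighted average of μ₀ and x̄.
n·x̄ = 12·10.60 = 127.2.
σ₀² = 1.02² = 1.0404, σ² = 1.41² = 1.9881; σ² + n·σ₀² = 1.9881 + 12·1.0404 = 14.4729.
Posterior mean = (μ₀/σ₀² + n·x̄/σ²)/(1/σ₀² + n/σ²) = (σ²·μ₀ + σ₀²·n·x̄)/(σ² + n·σ₀²) = (1.9881·9.61 + 1.0404·127.2)/14.4729 = 151.444521/14.4729 = 10.4640.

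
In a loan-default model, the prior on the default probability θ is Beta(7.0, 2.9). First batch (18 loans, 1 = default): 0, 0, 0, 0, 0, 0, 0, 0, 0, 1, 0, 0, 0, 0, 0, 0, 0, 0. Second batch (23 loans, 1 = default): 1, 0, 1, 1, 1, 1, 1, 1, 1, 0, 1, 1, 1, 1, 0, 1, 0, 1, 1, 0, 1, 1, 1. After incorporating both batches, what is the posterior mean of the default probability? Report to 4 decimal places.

The Beta prior is conjugate to a Binomial/Bernoulli likelihood; the update adds successes to α and failures to β.
After batch 1: Beta(7.0+1, 2.9+17) = Beta(8.0, 19.9).
After batch 2: Beta(8.0+18, 19.9+5) = Beta(26.0, 24.9).
Posterior mean = α/(α+β) = 26.0/50.9 = 0.5108.

0.5108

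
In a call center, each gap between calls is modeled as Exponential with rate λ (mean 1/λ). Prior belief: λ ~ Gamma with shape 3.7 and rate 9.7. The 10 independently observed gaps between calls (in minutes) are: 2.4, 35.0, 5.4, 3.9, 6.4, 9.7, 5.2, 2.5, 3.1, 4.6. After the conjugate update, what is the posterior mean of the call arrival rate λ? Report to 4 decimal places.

With a Gamma(shape α, rate β) prior on the exponential rate λ, the posterior after n observations with total T = Σxᵢ is Gamma(α+n, β+T).
Sum of observations T = 78.2 minutes; n = 10.
Posterior: Gamma(3.7+10, 9.7+78.2) = Gamma(13.7, 87.9).
Posterior mean of λ = α/β = 13.7/87.9 = 0.1559.

0.1559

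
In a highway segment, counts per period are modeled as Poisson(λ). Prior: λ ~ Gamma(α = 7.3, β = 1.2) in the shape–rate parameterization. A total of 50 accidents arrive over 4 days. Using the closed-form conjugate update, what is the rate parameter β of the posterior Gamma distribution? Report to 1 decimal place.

With a Gamma(shape α, rate β) prior, the Poisson likelihood is conjugate: the posterior is Gamma(α + ΣXᵢ, β + n).
Posterior: Gamma(α+S, β+n) = Gamma(7.3+50, 1.2+4) = Gamma(57.3, 5.2).
Posterior β = 5.2.

5.2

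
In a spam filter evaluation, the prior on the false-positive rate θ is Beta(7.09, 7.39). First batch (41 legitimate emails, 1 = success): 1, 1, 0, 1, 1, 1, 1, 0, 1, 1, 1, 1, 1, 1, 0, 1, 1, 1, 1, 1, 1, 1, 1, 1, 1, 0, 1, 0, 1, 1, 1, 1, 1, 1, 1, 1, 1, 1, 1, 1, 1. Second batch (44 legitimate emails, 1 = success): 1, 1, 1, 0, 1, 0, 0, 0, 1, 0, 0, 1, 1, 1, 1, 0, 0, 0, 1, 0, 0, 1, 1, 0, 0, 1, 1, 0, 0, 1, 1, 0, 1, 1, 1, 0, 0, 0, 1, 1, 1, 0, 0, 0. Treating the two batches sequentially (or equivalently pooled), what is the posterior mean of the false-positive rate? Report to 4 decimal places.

0.6543

The Beta prior is conjugate to a Binomial/Bernoulli likelihood; the update adds successes to α and failures to β.
After batch 1: Beta(7.09+36, 7.39+5) = Beta(43.09, 12.39).
After batch 2: Beta(43.09+22, 12.39+22) = Beta(65.09, 34.39).
Posterior mean = α/(α+β) = 65.09/99.48 = 0.6543.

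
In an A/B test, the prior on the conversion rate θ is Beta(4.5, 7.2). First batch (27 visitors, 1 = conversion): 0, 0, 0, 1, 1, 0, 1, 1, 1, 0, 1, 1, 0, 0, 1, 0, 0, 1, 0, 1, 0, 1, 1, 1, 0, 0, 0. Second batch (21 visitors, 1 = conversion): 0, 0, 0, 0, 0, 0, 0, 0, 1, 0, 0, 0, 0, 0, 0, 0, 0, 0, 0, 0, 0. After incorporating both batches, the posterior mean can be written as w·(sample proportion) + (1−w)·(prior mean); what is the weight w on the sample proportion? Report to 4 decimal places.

The Beta prior is conjugate to a Binomial/Bernoulli likelihood; the update adds successes to α and failures to β.
Total number of visitors: n = 27 + 21 = 48.
Posterior mean = (α₀+k)/(α₀+β₀+n) = [n/(α₀+β₀+n)]·(k/n) + [(α₀+β₀)/(α₀+β₀+n)]·α₀/(α₀+β₀), so only n and the prior enter the weight.
The weight on the data is w = n/(α₀+β₀+n) = 48/(4.5+7.2+48) = 48/59.7 = 0.8040.

0.8040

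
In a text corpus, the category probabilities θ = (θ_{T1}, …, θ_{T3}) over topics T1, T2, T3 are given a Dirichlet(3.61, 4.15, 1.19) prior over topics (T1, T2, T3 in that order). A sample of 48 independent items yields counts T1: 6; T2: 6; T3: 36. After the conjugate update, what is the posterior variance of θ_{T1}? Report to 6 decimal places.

0.002421

The Dirichlet prior is conjugate to the Multinomial likelihood: each posterior αⱼ = prior αⱼ + observed count nⱼ.
Posterior concentration: (9.61, 10.15, 37.19), total = 56.95.
Var[θ_j] = α_j(Σα−α_j)/((Σα)²(Σα+1)) = 9.61·47.34/(56.95²·57.95) = 0.002421.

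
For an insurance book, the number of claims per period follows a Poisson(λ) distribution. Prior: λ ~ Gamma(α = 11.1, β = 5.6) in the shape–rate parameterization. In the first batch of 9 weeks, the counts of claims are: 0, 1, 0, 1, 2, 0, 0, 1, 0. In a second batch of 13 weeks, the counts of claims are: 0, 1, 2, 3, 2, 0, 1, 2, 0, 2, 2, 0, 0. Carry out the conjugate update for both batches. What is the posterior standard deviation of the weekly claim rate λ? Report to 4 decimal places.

With a Gamma(shape α, rate β) prior, the Poisson likelihood is conjugate: the posterior is Gamma(α + ΣXᵢ, β + n).
Batch 1: sum of counts S = 5 over n = 9 weeks.
After batch 1: Gamma(α+S, β+n) = Gamma(11.1+5, 5.6+9) = Gamma(16.1, 14.6).
Batch 2: sum of counts S = 15 over n = 13 weeks.
After batch 2: Gamma(α+S, β+n) = Gamma(16.1+15, 14.6+13) = Gamma(31.1, 27.6).
SD = √α/β = √31.1/27.6 = 0.2021.

0.2021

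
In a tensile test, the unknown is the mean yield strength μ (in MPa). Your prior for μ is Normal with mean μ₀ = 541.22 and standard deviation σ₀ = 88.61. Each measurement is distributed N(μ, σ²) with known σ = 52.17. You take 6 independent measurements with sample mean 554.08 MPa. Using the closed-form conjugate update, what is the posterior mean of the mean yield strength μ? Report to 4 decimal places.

For Normal data with known variance σ², a Normal(μ₀, σ₀²) prior on μ is conjugate. Posterior precision = 1/σ₀² + n/σ²; posterior mean is the precision-weighted average of μ₀ and x̄.
n·x̄ = 6·554.08 = 3324.48.
σ₀² = 88.61² = 7851.7321, σ² = 52.17² = 2721.7089; σ² + n·σ₀² = 2721.7089 + 6·7851.7321 = 49832.1015.
Posterior mean = (μ₀/σ₀² + n·x̄/σ²)/(1/σ₀² + n/σ²) = (σ²·μ₀ + σ₀²·n·x̄)/(σ² + n·σ₀²) = (2721.7089·541.22 + 7851.7321·3324.48)/49832.1015 = 27575969.622666/49832.1015 = 553.3776.

553.3776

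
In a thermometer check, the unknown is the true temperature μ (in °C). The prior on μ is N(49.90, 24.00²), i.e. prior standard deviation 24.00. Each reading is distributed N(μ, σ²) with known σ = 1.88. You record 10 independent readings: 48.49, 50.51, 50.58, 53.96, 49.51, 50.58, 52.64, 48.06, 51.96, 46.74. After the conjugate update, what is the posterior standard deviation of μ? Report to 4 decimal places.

For Normal data with known variance σ², a Normal(μ₀, σ₀²) prior on μ is conjugate. Posterior precision = 1/σ₀² + n/σ²; posterior mean is the precision-weighted average of μ₀ and x̄.
σ₀² = 24.00² = 576, σ² = 1.88² = 3.5344; σ² + n·σ₀² = 3.5344 + 10·576 = 5763.5344.
Posterior precision = 1/σ₀² + n/σ² = 1/576 + 10/3.5344 = (σ² + n·σ₀²)/(σ₀²σ²) = 5763.5344/(576·3.5344); posterior variance σₙ² = σ₀²σ²/(σ² + n·σ₀²) = 576·3.5344/5763.5344 = 0.353223.
Posterior SD = √σₙ² = √(576·3.5344/5763.5344) = 0.5943.

0.5943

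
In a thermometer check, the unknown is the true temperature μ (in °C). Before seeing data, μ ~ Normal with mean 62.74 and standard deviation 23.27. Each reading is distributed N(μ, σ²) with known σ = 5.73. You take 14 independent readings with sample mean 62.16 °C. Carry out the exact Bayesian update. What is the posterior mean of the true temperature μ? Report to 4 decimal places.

For Normal data with known variance σ², a Normal(μ₀, σ₀²) prior on μ is conjugate. Posterior precision = 1/σ₀² + n/σ²; posterior mean is the precision-weighted average of μ₀ and x̄.
n·x̄ = 14·62.16 = 870.24.
σ₀² = 23.27² = 541.4929, σ² = 5.73² = 32.8329; σ² + n·σ₀² = 32.8329 + 14·541.4929 = 7613.7335.
Posterior mean = (μ₀/σ₀² + n·x̄/σ²)/(1/σ₀² + n/σ²) = (σ²·μ₀ + σ₀²·n·x̄)/(σ² + n·σ₀²) = (32.8329·62.74 + 541.4929·870.24)/7613.7335 = 473288.717442/7613.7335 = 62.1625.

62.1625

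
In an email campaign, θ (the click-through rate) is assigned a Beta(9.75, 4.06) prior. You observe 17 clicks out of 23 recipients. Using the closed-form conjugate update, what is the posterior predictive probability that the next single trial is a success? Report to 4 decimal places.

The Beta prior is conjugate to a Binomial/Bernoulli likelihood; the update adds successes to α and failures to β.
Posterior: Beta(α+k, β+n−k) = Beta(9.75+17, 4.06+6) = Beta(26.75, 10.06).
For a single future Bernoulli trial, P(success | data) = α/(α+β) = 0.7267.

0.7267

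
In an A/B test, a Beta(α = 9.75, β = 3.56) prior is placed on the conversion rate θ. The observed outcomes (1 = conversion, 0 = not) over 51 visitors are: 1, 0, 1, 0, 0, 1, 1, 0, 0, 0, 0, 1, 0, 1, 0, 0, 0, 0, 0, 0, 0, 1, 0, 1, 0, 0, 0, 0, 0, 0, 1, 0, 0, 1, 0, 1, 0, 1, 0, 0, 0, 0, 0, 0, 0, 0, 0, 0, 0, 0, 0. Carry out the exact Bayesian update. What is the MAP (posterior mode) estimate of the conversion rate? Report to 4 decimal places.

0.3330

The Beta prior is conjugate to a Binomial/Bernoulli likelihood; the update adds successes to α and failures to β.
Posterior: Beta(α+k, β+n−k) = Beta(9.75+12, 3.56+39) = Beta(21.75, 42.56).
Mode of Beta(a,b) for a,b>1 is (a−1)/(a+b−2) = 20.75/62.31 = 0.3330.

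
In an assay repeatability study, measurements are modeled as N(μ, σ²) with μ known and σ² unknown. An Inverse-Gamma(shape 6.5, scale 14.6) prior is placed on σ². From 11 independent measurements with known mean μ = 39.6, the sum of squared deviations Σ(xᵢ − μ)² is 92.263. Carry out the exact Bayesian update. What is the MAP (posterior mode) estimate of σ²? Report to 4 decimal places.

With known mean μ and an Inverse-Gamma(α, β) prior on σ², the Normal likelihood is conjugate: posterior is Inv-Gamma(α + n/2, β + Σ(xᵢ−μ)²/2).
Posterior: Inv-Gamma(6.5 + 11/2, 14.6 + 92.263/2) = Inv-Gamma(12.00, 60.7315).
Mode = β/(α+1) = 60.7315/13.00 = 4.6717.

4.6717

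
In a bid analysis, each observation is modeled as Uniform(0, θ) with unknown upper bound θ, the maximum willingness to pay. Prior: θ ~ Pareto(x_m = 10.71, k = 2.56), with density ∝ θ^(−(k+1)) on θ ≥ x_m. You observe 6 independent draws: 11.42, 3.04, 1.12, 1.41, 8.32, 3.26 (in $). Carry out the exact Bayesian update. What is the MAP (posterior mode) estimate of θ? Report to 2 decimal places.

A Pareto(scale x_m, shape k) prior on the upper bound θ of Uniform(0, θ) is conjugate: posterior is Pareto(max(x_m, max xᵢ), k + n).
Sample maximum = 11.42; prior scale x_m = 10.71 → posterior scale = max = 11.42.
Posterior shape = 2.56 + 6 = 8.56.
The Pareto density is decreasing on [x_m, ∞), so the mode is x_m = 11.42.

11.42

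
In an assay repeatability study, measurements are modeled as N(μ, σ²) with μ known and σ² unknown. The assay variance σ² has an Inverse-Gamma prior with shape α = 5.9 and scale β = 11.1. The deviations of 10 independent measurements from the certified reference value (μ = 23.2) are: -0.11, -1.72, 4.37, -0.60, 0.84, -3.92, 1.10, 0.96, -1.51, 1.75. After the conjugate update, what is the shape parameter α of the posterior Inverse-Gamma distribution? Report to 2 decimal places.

With known mean μ and an Inverse-Gamma(α, β) prior on σ², the Normal likelihood is conjugate: posterior is Inv-Gamma(α + n/2, β + Σ(xᵢ−μ)²/2).
Σ(xᵢ−μ)² = (-0.11)² + (-1.72)² + (4.37)² + (-0.60)² + (0.84)² + (-3.92)² + (1.10)² + (0.96)² + (-1.51)² + (1.75)² = 45.9736.
Posterior: Inv-Gamma(5.9 + 10/2, 11.1 + 45.9736/2) = Inv-Gamma(10.90, 34.08680).
Posterior α = 10.90.

10.90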